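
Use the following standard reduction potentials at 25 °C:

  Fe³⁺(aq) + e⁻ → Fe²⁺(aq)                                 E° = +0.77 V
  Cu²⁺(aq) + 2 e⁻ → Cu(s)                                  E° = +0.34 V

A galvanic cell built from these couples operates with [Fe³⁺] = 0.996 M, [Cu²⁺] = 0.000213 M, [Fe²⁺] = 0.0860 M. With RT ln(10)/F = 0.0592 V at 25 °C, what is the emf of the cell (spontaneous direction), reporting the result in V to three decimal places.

Fe³⁺/Fe²⁺ is the cathode (higher E°), Cu²⁺/Cu the anode: E°cell = +0.77 − (+0.34) = +0.43 V, n = 2.
Overall: 2 Fe³⁺(aq) + Cu(s) → 2 Fe²⁺(aq) + Cu²⁺(aq)
Q = [Fe²⁺]^2·[Cu²⁺] / ([Fe³⁺]^2); log Q = -5.799.
E = E° − (0.0592/n) log Q = +0.43 − (0.0592/2)(-5.799) = +0.602 V.

+0.602 V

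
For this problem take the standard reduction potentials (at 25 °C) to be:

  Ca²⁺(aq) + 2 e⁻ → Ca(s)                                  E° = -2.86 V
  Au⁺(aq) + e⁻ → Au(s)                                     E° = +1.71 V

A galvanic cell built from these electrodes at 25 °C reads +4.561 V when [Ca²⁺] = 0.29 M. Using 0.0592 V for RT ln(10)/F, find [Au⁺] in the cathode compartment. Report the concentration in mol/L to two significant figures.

Au⁺/Au is the cathode, Ca²⁺/Ca the anode: E°cell = +4.57 V, n = 2.
Overall reaction: 2 Au⁺(aq) + Ca(s) → 2 Au(s) + Ca²⁺(aq); Q = [Ca²⁺]^1/[Au⁺]^2.
From E = E° − (0.0592/n) log Q: log Q = (E° − E)·n/0.0592 = (+4.57 − (+4.561))·2/0.0592 = 0.3041.
So 2·log[Au⁺] = 1·log(0.29) − log Q = -0.5376 − (0.3041) = -0.8417; log[Au⁺] = -0.8417 / 2 = -0.4209; [Au⁺] = 10^(-0.4209) ≈ 0.38 M.

0.38 M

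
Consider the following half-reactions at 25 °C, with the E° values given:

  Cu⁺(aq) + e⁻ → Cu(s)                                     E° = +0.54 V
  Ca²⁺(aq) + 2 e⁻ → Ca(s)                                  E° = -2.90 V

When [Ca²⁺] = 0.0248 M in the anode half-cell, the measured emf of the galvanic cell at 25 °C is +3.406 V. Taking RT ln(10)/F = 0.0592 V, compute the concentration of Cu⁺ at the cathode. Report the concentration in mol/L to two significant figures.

0.042 M

Cu⁺/Cu is the cathode, Ca²⁺/Ca the anode: E°cell = +3.44 V, n = 2.
Overall reaction: 2 Cu⁺(aq) + Ca(s) → 2 Cu(s) + Ca²⁺(aq); Q = [Ca²⁺]^1/[Cu⁺]^2.
From E = E° − (0.0592/n) log Q: log Q = (E° − E)·n/0.0592 = (+3.44 − (+3.406))·2/0.0592 = 1.1486.
So 2·log[Cu⁺] = 1·log(0.0248) − log Q = -1.6055 − (1.1486) = -2.7541; log[Cu⁺] = -2.7541 / 2 = -1.3771; [Cu⁺] = 10^(-1.3771) ≈ 0.042 M.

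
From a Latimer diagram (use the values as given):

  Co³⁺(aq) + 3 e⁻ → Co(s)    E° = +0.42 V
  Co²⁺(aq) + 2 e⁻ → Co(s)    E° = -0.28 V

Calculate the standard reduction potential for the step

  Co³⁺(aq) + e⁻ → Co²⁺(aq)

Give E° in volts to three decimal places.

Sequential free energies add, so n₃E°₃ = n₁E°₁ + n₂E°₂.
With n₃ = 3, and the known step contributing 2×(-0.28) V, the unknown satisfies 1·E° = 3×(+0.42) − 2×(-0.28) = +1.820.
E° = +1.820 / 1 = +1.820 V.

+1.820 V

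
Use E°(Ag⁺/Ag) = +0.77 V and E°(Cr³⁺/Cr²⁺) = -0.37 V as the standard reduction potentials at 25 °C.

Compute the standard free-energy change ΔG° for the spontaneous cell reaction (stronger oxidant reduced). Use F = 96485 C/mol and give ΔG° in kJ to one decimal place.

-110.0 kJ

Ag⁺/Ag (E° = +0.77 V) is the cathode; Cr³⁺/Cr²⁺ (E° = -0.37 V) is the anode, so E°cell = +1.14 V.
Balancing electrons gives n = 1 (lcm of 1 and 1).
ΔG° = −nFE° = −(1)(96485)(+1.14) = -109,993 J = -110.0 kJ.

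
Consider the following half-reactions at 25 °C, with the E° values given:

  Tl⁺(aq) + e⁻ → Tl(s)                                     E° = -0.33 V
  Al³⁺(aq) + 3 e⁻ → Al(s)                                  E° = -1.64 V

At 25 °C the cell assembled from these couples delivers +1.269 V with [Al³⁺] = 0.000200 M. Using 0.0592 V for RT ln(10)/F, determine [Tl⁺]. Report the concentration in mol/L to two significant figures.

0.012 M

Tl⁺/Tl is the cathode, Al³⁺/Al the anode: E°cell = +1.31 V, n = 3.
Overall reaction: 3 Tl⁺(aq) + Al(s) → 3 Tl(s) + Al³⁺(aq); Q = [Al³⁺]^1/[Tl⁺]^3.
From E = E° − (0.0592/n) log Q: log Q = (E° − E)·n/0.0592 = (+1.31 − (+1.269))·3/0.0592 = 2.0777.
So 3·log[Tl⁺] = 1·log(0.0002) − log Q = -3.6990 − (2.0777) = -5.7767; log[Tl⁺] = -5.7767 / 3 = -1.9256; [Tl⁺] = 10^(-1.9256) ≈ 0.012 M.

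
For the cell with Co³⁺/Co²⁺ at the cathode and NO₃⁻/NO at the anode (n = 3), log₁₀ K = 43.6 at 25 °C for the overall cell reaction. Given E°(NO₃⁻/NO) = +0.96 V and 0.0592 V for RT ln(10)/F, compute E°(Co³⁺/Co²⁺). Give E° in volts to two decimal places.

E°cell = (0.0592/n)·log K = (0.0592/3)(43.6) = +0.860 V.
Since Co³⁺/Co²⁺ is the cathode and NO₃⁻/NO the anode, E°cell = E°(Co³⁺/Co²⁺) − E°(NO₃⁻/NO).
So E°(Co³⁺/Co²⁺) = E°cell + E°(NO₃⁻/NO) = +0.860 + (+0.96) = +1.82 V.

+1.82 V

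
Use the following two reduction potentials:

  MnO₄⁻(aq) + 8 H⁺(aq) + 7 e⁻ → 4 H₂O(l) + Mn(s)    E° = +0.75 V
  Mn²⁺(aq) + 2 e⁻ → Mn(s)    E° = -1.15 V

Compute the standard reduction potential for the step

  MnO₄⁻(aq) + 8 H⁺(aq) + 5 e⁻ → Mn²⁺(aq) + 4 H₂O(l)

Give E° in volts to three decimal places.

Sequential free energies add, so n₃E°₃ = n₁E°₁ + n₂E°₂.
With n₃ = 7, and the known step contributing 2×(-1.15) V, the unknown satisfies 5·E° = 7×(+0.75) − 2×(-1.15) = +7.550.
E° = +7.550 / 5 = +1.510 V.

+1.510 V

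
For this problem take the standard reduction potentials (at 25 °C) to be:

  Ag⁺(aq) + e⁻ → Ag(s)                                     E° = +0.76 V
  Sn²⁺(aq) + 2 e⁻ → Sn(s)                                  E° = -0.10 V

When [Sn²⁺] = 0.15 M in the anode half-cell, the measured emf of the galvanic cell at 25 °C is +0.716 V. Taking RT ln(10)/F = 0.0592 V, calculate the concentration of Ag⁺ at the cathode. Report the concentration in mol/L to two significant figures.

Ag⁺/Ag is the cathode, Sn²⁺/Sn the anode: E°cell = +0.86 V, n = 2.
Overall reaction: 2 Ag⁺(aq) + Sn(s) → 2 Ag(s) + Sn²⁺(aq); Q = [Sn²⁺]^1/[Ag⁺]^2.
From E = E° − (0.0592/n) log Q: log Q = (E° − E)·n/0.0592 = (+0.86 − (+0.716))·2/0.0592 = 4.8649.
So 2·log[Ag⁺] = 1·log(0.15) − log Q = -0.8239 − (4.8649) = -5.6888; log[Ag⁺] = -5.6888 / 2 = -2.8444; [Ag⁺] = 10^(-2.8444) ≈ 0.0014 M.

0.0014 M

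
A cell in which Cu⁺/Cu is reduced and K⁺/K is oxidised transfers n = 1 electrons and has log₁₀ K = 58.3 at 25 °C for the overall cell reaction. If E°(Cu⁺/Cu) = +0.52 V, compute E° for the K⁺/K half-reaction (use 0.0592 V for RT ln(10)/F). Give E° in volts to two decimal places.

-2.93 V

E°cell = (0.0592/n)·log K = (0.0592/1)(58.3) = +3.451 V.
Since Cu⁺/Cu is the cathode and K⁺/K the anode, E°cell = E°(Cu⁺/Cu) − E°(K⁺/K).
So E°(K⁺/K) = E°(Cu⁺/Cu) − E°cell = (+0.52) − (+3.451) = -2.93 V.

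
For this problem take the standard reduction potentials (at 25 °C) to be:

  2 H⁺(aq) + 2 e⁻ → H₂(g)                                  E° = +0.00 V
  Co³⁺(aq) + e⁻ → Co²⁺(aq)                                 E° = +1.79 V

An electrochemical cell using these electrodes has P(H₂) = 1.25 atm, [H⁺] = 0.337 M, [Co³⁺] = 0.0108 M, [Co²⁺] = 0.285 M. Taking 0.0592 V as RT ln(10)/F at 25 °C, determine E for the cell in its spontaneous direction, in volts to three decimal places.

Co³⁺/Co²⁺ is the cathode (higher E°), H⁺/H₂ the anode: E°cell = +1.79 − (+0.00) = +1.79 V, n = 2.
Overall: 2 Co³⁺(aq) + H₂(g) → 2 Co²⁺(aq) + 2 H⁺(aq)
Q = [Co²⁺]^2·[H⁺]^2 / ([Co³⁺]^2·P(H₂)); log Q = 1.801.
E = E° − (0.0592/n) log Q = +1.79 − (0.0592/2)(1.801) = +1.737 V.

+1.737 V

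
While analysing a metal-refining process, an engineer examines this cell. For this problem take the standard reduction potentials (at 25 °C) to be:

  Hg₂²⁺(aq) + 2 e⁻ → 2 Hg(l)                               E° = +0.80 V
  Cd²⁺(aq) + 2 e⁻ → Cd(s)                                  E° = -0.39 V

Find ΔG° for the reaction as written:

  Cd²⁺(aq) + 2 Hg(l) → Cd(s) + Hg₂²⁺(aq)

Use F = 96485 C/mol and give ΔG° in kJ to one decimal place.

As written, Cd²⁺/Cd is reduced (cathode) and Hg₂²⁺/Hg is oxidised (anode), so E°cell = (-0.39) − (+0.80) = -1.19 V.
Balancing electrons gives n = 2.
ΔG° = −nFE° = −(2)(96485)(-1.19) = 229,634 J = +229.6 kJ.

+229.6 kJ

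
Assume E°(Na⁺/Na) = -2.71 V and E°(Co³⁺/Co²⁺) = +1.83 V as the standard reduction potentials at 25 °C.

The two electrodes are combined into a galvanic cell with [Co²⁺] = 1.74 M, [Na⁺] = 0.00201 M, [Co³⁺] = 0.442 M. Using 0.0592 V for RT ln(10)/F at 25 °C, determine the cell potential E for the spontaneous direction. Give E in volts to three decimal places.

+4.664 V

Co³⁺/Co²⁺ is the cathode (higher E°), Na⁺/Na the anode: E°cell = +1.83 − (-2.71) = +4.54 V, n = 1.
Overall: Co³⁺(aq) + Na(s) → Co²⁺(aq) + Na⁺(aq)
Q = [Co²⁺]·[Na⁺] / ([Co³⁺]); log Q = -2.102.
E = E° − (0.0592/n) log Q = +4.54 − (0.0592/1)(-2.102) = +4.664 V.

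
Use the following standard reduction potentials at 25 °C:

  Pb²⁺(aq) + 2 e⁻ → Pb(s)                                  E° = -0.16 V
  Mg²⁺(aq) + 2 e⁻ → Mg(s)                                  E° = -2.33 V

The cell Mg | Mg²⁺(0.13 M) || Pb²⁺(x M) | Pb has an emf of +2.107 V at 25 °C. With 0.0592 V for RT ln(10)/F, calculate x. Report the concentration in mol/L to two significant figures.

0.00097 M

Pb²⁺/Pb is the cathode, Mg²⁺/Mg the anode: E°cell = +2.17 V, n = 2.
Overall reaction: Pb²⁺(aq) + Mg(s) → Pb(s) + Mg²⁺(aq); Q = [Mg²⁺]^1/[Pb²⁺]^1.
From E = E° − (0.0592/n) log Q: log Q = (E° − E)·n/0.0592 = (+2.17 − (+2.107))·2/0.0592 = 2.1284.
So 1·log[Pb²⁺] = 1·log(0.13) − log Q = -0.8861 − (2.1284) = -3.0145; [Pb²⁺] = 10^(-3.0145) ≈ 0.00097 M.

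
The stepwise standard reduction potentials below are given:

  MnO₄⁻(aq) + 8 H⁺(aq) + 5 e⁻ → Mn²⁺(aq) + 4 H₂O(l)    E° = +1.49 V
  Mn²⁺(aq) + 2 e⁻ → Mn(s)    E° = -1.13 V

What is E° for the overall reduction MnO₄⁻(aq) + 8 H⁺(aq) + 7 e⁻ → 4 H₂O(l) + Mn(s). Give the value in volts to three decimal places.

Adding the free-energy changes (−nFE°) of the two steps gives −n₃FE°₃ = −n₁FE°₁ − n₂FE°₂.
E°₃ = (5×+1.49 + 2×-1.13) / 7 = (+5.190) / 7 = +0.741 V.

+0.741 V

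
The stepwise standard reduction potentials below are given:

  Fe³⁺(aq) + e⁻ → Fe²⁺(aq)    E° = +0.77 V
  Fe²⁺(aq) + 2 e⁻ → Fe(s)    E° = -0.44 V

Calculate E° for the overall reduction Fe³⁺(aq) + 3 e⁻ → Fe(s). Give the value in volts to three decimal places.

Adding the free-energy changes (−nFE°) of the two steps gives −n₃FE°₃ = −n₁FE°₁ − n₂FE°₂.
E°₃ = (1×+0.77 + 2×-0.44) / 3 = (-0.110) / 3 = -0.037 V.

-0.037 V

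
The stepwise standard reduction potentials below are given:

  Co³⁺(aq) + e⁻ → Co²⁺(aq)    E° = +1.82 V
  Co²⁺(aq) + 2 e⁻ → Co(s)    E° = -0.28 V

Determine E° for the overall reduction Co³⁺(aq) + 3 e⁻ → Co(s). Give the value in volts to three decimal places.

Adding the free-energy changes (−nFE°) of the two steps gives −n₃FE°₃ = −n₁FE°₁ − n₂FE°₂.
E°₃ = (1×+1.82 + 2×-0.28) / 3 = (+1.260) / 3 = +0.420 V.
Simply averaging or adding the two E° values would be wrong; the electron-weighted sum is required.

+0.420 V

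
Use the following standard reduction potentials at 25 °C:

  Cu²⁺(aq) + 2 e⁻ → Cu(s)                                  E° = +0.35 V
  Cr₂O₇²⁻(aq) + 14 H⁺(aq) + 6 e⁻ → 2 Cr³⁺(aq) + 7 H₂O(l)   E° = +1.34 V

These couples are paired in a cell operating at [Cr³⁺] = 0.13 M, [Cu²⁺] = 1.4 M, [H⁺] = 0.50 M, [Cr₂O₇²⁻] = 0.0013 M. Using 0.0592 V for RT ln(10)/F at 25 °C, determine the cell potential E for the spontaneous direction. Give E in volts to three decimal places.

+0.933 V

Cr₂O₇²⁻/Cr³⁺ is the cathode (higher E°), Cu²⁺/Cu the anode: E°cell = +1.34 − (+0.35) = +0.99 V, n = 6.
Overall: Cr₂O₇²⁻(aq) + 14 H⁺(aq) + 3 Cu(s) → 2 Cr³⁺(aq) + 7 H₂O(l) + 3 Cu²⁺(aq)
Q = [Cr³⁺]^2·[Cu²⁺]^3 / ([Cr₂O₇²⁻]·[H⁺]^14); log Q = 5.767.
E = E° − (0.0592/n) log Q = +0.99 − (0.0592/6)(5.767) = +0.933 V.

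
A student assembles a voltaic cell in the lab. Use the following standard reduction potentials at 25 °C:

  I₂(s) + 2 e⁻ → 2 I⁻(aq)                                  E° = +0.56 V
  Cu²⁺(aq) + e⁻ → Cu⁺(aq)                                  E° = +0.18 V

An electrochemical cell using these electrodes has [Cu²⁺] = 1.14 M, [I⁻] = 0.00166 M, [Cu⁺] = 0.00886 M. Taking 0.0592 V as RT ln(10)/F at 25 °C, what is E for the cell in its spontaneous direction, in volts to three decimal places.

I₂/I⁻ is the cathode (higher E°), Cu²⁺/Cu⁺ the anode: E°cell = +0.56 − (+0.18) = +0.38 V, n = 2.
Overall: I₂(s) + 2 Cu⁺(aq) → 2 I⁻(aq) + 2 Cu²⁺(aq)
Q = [I⁻]^2·[Cu²⁺]^2 / ([Cu⁺]^2); log Q = -1.341.
E = E° − (0.0592/n) log Q = +0.38 − (0.0592/2)(-1.341) = +0.420 V.

+0.420 V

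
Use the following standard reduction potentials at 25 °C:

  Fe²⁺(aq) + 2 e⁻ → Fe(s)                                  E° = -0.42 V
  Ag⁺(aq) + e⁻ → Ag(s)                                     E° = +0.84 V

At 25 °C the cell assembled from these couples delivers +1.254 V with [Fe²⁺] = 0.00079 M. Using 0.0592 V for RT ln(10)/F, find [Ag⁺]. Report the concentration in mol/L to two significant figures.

0.022 M

Ag⁺/Ag is the cathode, Fe²⁺/Fe the anode: E°cell = +1.26 V, n = 2.
Overall reaction: 2 Ag⁺(aq) + Fe(s) → 2 Ag(s) + Fe²⁺(aq); Q = [Fe²⁺]^1/[Ag⁺]^2.
From E = E° − (0.0592/n) log Q: log Q = (E° − E)·n/0.0592 = (+1.26 − (+1.254))·2/0.0592 = 0.2027.
So 2·log[Ag⁺] = 1·log(0.00079) − log Q = -3.1024 − (0.2027) = -3.3051; log[Ag⁺] = -3.3051 / 2 = -1.6525; [Ag⁺] = 10^(-1.6525) ≈ 0.022 M.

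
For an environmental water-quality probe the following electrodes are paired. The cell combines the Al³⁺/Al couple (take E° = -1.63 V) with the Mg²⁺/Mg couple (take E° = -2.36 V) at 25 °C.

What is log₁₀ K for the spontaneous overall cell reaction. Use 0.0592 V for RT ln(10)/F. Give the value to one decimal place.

Cathode: Al³⁺/Al; anode: Mg²⁺/Mg. E°cell = +0.73 V, n = 6.
log K = nE°cell / 0.0592 = (6)(+0.73) / 0.0592 = 74.0.

74.0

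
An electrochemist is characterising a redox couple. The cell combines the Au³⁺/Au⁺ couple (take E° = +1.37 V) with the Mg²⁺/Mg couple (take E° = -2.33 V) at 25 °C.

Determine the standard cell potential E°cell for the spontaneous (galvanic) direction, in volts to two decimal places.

+3.70 V

The Au³⁺/Au⁺ couple has the higher reduction potential, so it is the cathode; Mg²⁺/Mg is oxidised at the anode.
E°cell = E°(cathode) − E°(anode) = (+1.37) − (-2.33) = +3.70 V.
Since E°cell > 0, the reaction is spontaneous under standard conditions.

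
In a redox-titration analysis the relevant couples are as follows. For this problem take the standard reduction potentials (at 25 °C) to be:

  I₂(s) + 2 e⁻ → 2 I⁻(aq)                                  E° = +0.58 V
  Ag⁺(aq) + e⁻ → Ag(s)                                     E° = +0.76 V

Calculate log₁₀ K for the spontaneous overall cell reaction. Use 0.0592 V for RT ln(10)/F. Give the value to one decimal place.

6.1

Cathode: Ag⁺/Ag; anode: I₂/I⁻. E°cell = +0.18 V, n = 2.
log K = nE°cell / 0.0592 = (2)(+0.18) / 0.0592 = 6.1.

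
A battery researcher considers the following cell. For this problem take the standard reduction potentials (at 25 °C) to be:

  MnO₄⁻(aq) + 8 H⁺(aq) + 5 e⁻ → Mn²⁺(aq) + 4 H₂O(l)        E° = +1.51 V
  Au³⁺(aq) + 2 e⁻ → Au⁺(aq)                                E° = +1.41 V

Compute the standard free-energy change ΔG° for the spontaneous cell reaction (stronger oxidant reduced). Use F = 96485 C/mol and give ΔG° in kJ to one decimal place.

-96.5 kJ

MnO₄⁻/Mn²⁺ (E° = +1.51 V) is the cathode; Au³⁺/Au⁺ (E° = +1.41 V) is the anode, so E°cell = +0.10 V.
Balancing electrons gives n = 10 (lcm of 5 and 2).
ΔG° = −nFE° = −(10)(96485)(+0.10) = -96,485 J = -96.5 kJ.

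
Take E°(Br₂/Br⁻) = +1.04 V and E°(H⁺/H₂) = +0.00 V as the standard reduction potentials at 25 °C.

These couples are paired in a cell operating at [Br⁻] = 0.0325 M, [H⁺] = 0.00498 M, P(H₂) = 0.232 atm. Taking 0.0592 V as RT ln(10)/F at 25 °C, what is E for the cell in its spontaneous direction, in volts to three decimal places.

+1.246 V

Br₂/Br⁻ is the cathode (higher E°), H⁺/H₂ the anode: E°cell = +1.04 − (+0.00) = +1.04 V, n = 2.
Overall: Br₂(l) + H₂(g) → 2 Br⁻(aq) + 2 H⁺(aq)
Q = [Br⁻]^2·[H⁺]^2 / (P(H₂)); log Q = -6.947.
E = E° − (0.0592/n) log Q = +1.04 − (0.0592/2)(-6.947) = +1.246 V.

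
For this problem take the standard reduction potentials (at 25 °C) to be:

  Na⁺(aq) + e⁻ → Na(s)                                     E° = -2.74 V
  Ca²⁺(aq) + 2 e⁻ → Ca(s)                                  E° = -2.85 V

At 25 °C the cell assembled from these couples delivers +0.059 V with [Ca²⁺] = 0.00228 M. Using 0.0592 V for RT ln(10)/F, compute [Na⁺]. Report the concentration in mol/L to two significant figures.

Na⁺/Na is the cathode, Ca²⁺/Ca the anode: E°cell = +0.11 V, n = 2.
Overall reaction: 2 Na⁺(aq) + Ca(s) → 2 Na(s) + Ca²⁺(aq); Q = [Ca²⁺]^1/[Na⁺]^2.
From E = E° − (0.0592/n) log Q: log Q = (E° − E)·n/0.0592 = (+0.11 − (+0.059))·2/0.0592 = 1.7230.
So 2·log[Na⁺] = 1·log(0.00228) − log Q = -2.6421 − (1.7230) = -4.3651; log[Na⁺] = -4.3651 / 2 = -2.1825; [Na⁺] = 10^(-2.1825) ≈ 0.0066 M.

0.0066 M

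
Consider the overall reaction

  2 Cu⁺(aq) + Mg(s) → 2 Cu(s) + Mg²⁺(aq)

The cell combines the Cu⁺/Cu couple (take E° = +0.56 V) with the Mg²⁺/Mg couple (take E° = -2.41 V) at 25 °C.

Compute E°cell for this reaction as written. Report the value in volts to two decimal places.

+2.97 V

The Cu⁺/Cu couple has the higher reduction potential, so it is the cathode; Mg²⁺/Mg is oxidised at the anode.
E°cell = E°(cathode) − E°(anode) = (+0.56) − (-2.41) = +2.97 V.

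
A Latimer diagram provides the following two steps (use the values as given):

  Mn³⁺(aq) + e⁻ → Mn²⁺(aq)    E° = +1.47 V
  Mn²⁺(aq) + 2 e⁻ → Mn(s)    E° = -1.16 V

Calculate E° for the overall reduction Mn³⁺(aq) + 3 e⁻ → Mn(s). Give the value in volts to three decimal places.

-0.283 V

Standard free energies of sequential steps add: ΔG°₃ = ΔG°₁ + ΔG°₂, so n₃E°₃ = n₁E°₁ + n₂E°₂.
E°₃ = (1×+1.47 + 2×-1.16) / 3 = (-0.850) / 3 = -0.283 V.
E° values themselves are not directly additive — weighting by electron count is essential.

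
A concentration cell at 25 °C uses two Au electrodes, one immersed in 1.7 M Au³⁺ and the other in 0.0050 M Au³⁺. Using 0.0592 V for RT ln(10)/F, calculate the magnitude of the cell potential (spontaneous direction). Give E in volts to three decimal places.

For a concentration cell E°cell = 0. The 1.7 M side is the cathode (reduction is favoured where [Au³⁺] is higher).
With n = 3, E = −(0.0592/3) log([Au³⁺]ₐₙ/[Au³⁺]꜀ₐₜ) = −(0.0592/3) log(0.005/1.7) = −(0.0592/3)(-2.531) = +0.050 V.

+0.050 V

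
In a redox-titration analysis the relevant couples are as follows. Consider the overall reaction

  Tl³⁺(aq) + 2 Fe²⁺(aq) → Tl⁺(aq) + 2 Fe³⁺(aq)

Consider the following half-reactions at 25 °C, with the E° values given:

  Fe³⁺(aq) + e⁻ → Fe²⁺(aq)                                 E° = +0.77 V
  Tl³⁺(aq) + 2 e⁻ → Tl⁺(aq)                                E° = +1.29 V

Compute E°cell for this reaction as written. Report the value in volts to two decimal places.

+0.52 V

The Tl³⁺/Tl⁺ couple has the higher reduction potential, so it is the cathode; Fe³⁺/Fe²⁺ is oxidised at the anode.
E°cell = E°(cathode) − E°(anode) = (+1.29) − (+0.77) = +0.52 V.
Since E°cell > 0, the reaction is spontaneous under standard conditions.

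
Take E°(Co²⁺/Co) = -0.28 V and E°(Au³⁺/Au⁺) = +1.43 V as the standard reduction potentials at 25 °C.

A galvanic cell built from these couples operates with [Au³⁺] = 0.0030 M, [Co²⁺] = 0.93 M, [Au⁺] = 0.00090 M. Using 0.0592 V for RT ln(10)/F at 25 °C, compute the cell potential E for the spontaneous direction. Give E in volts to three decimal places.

+1.726 V

Au³⁺/Au⁺ is the cathode (higher E°), Co²⁺/Co the anode: E°cell = +1.43 − (-0.28) = +1.71 V, n = 2.
Overall: Au³⁺(aq) + Co(s) → Au⁺(aq) + Co²⁺(aq)
Q = [Au⁺]·[Co²⁺] / ([Au³⁺]); log Q = -0.554.
E = E° − (0.0592/n) log Q = +1.71 − (0.0592/2)(-0.554) = +1.726 V.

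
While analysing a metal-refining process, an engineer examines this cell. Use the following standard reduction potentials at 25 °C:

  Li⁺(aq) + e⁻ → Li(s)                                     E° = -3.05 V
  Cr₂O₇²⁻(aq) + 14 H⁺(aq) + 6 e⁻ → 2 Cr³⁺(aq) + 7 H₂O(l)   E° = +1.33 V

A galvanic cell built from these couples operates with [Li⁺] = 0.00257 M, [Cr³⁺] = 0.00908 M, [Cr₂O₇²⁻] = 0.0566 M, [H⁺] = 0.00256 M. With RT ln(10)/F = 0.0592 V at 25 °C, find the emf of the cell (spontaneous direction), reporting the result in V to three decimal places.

+4.203 V

Cr₂O₇²⁻/Cr³⁺ is the cathode (higher E°), Li⁺/Li the anode: E°cell = +1.33 − (-3.05) = +4.38 V, n = 6.
Overall: Cr₂O₇²⁻(aq) + 14 H⁺(aq) + 6 Li(s) → 2 Cr³⁺(aq) + 7 H₂O(l) + 6 Li⁺(aq)
Q = [Cr³⁺]^2·[Li⁺]^6 / ([Cr₂O₇²⁻]·[H⁺]^14); log Q = 17.908.
E = E° − (0.0592/n) log Q = +4.38 − (0.0592/6)(17.908) = +4.203 V.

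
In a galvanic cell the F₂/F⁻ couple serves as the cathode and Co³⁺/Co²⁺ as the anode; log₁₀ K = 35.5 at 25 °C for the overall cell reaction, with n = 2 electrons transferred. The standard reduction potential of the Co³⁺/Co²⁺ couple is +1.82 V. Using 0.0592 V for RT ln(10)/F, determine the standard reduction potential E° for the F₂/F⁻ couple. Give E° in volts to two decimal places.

+2.87 V

E°cell = (0.0592/n)·log K = (0.0592/2)(35.5) = +1.051 V.
Since F₂/F⁻ is the cathode and Co³⁺/Co²⁺ the anode, E°cell = E°(F₂/F⁻) − E°(Co³⁺/Co²⁺).
So E°(F₂/F⁻) = E°cell + E°(Co³⁺/Co²⁺) = +1.051 + (+1.82) = +2.87 V.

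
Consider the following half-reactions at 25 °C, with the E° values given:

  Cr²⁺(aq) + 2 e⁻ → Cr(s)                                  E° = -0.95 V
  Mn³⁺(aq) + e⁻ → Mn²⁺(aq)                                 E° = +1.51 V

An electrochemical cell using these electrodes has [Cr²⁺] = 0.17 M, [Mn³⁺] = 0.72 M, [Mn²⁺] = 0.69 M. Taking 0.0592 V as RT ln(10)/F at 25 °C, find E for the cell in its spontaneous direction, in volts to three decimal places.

+2.484 V

Mn³⁺/Mn²⁺ is the cathode (higher E°), Cr²⁺/Cr the anode: E°cell = +1.51 − (-0.95) = +2.46 V, n = 2.
Overall: 2 Mn³⁺(aq) + Cr(s) → 2 Mn²⁺(aq) + Cr²⁺(aq)
Q = [Mn²⁺]^2·[Cr²⁺] / ([Mn³⁺]^2); log Q = -0.807.
E = E° − (0.0592/n) log Q = +2.46 − (0.0592/2)(-0.807) = +2.484 V.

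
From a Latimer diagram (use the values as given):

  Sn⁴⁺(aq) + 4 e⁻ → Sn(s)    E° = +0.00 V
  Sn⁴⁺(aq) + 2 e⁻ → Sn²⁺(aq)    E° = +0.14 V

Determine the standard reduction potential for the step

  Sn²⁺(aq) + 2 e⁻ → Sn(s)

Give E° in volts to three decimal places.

Sequential free energies add, so n₃E°₃ = n₁E°₁ + n₂E°₂.
With n₃ = 4, and the known step contributing 2×(+0.14) V, the unknown satisfies 2·E° = 4×(+0.00) − 2×(+0.14) = -0.280.
E° = -0.280 / 2 = -0.140 V.

-0.140 V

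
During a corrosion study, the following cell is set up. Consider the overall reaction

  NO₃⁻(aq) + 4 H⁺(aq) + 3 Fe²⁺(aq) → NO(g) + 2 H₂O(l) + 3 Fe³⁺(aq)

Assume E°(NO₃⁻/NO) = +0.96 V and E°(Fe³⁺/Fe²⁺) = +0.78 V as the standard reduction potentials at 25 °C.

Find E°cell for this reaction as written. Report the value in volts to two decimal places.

The NO₃⁻/NO couple has the higher reduction potential, so it is the cathode; Fe³⁺/Fe²⁺ is oxidised at the anode.
E°cell = E°(cathode) − E°(anode) = (+0.96) − (+0.78) = +0.18 V.

+0.18 V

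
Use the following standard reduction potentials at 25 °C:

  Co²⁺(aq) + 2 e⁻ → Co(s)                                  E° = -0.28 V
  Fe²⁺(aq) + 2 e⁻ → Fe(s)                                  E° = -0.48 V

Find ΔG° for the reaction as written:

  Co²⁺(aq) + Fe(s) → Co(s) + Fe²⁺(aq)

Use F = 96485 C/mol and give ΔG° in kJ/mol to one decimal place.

-38.6 kJ/mol

As written, Co²⁺/Co is reduced (cathode) and Fe²⁺/Fe is oxidised (anode), so E°cell = (-0.28) − (-0.48) = +0.20 V.
Balancing electrons gives n = 2.
ΔG° = −nFE° = −(2)(96485)(+0.20) = -38,594 J = -38.6 kJ/mol.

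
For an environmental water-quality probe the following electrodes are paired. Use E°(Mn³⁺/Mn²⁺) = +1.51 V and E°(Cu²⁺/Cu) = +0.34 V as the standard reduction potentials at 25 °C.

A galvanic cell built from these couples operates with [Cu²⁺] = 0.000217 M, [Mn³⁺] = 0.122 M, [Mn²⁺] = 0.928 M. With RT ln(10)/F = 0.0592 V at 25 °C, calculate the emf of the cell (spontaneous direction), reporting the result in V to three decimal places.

+1.226 V

Mn³⁺/Mn²⁺ is the cathode (higher E°), Cu²⁺/Cu the anode: E°cell = +1.51 − (+0.34) = +1.17 V, n = 2.
Overall: 2 Mn³⁺(aq) + Cu(s) → 2 Mn²⁺(aq) + Cu²⁺(aq)
Q = [Mn²⁺]^2·[Cu²⁺] / ([Mn³⁺]^2); log Q = -1.901.
E = E° − (0.0592/n) log Q = +1.17 − (0.0592/2)(-1.901) = +1.226 V.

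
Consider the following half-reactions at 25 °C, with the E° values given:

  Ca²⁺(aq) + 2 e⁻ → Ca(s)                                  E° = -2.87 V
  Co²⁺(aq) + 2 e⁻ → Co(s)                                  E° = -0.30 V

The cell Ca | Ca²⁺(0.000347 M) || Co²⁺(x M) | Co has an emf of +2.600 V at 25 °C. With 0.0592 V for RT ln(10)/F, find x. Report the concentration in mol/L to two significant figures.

Co²⁺/Co is the cathode, Ca²⁺/Ca the anode: E°cell = +2.57 V, n = 2.
Overall reaction: Co²⁺(aq) + Ca(s) → Co(s) + Ca²⁺(aq); Q = [Ca²⁺]^1/[Co²⁺]^1.
From E = E° − (0.0592/n) log Q: log Q = (E° − E)·n/0.0592 = (+2.57 − (+2.600))·2/0.0592 = -1.0135.
So 1·log[Co²⁺] = 1·log(0.000347) − log Q = -3.4597 − (-1.0135) = -2.4462; [Co²⁺] = 10^(-2.4462) ≈ 0.0036 M.

0.0036 M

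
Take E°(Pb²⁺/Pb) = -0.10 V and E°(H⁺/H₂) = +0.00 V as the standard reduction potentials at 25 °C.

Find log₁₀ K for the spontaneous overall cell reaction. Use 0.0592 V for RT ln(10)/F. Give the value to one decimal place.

3.4

Cathode: H⁺/H₂; anode: Pb²⁺/Pb. E°cell = +0.10 V, n = 2.
log K = nE°cell / 0.0592 = (2)(+0.10) / 0.0592 = 3.4.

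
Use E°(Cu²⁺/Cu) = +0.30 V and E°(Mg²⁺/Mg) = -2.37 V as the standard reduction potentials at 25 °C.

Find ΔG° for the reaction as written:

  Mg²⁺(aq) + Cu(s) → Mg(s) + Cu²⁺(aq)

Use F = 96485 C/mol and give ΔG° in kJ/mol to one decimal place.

As written, Mg²⁺/Mg is reduced (cathode) and Cu²⁺/Cu is oxidised (anode), so E°cell = (-2.37) − (+0.30) = -2.67 V.
Balancing electrons gives n = 2.
ΔG° = −nFE° = −(2)(96485)(-2.67) = 515,230 J = +515.2 kJ/mol.

+515.2 kJ/mol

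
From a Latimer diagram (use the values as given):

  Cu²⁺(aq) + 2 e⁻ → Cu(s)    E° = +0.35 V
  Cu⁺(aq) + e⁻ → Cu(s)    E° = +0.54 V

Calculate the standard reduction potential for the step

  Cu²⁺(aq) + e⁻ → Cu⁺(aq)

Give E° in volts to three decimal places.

+0.160 V

Sequential free energies add, so n₃E°₃ = n₁E°₁ + n₂E°₂.
With n₃ = 2, and the known step contributing 1×(+0.54) V, the unknown satisfies 1·E° = 2×(+0.35) − 1×(+0.54) = +0.160.
E° = +0.160 / 1 = +0.160 V.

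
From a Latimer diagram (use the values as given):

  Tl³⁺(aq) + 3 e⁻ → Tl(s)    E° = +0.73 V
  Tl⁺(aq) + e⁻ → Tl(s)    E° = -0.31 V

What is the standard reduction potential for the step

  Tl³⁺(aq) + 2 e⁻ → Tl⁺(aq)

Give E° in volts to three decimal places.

+1.250 V

Sequential free energies add, so n₃E°₃ = n₁E°₁ + n₂E°₂.
With n₃ = 3, and the known step contributing 1×(-0.31) V, the unknown satisfies 2·E° = 3×(+0.73) − 1×(-0.31) = +2.500.
E° = +2.500 / 2 = +1.250 V.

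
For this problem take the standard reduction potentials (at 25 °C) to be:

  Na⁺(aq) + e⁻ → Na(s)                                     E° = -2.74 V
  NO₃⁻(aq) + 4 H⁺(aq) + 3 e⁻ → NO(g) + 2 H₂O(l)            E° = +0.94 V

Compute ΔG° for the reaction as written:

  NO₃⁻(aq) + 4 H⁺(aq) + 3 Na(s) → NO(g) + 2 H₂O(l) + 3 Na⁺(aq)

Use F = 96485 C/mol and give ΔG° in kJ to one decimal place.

As written, NO₃⁻/NO is reduced (cathode) and Na⁺/Na is oxidised (anode), so E°cell = (+0.94) − (-2.74) = +3.68 V.
Balancing electrons gives n = 3.
ΔG° = −nFE° = −(3)(96485)(+3.68) = -1,065,194 J = -1065.2 kJ.

-1065.2 kJ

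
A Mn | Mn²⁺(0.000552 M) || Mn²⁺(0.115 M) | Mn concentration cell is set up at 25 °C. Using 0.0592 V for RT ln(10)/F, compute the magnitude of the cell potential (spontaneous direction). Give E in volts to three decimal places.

+0.069 V

For a concentration cell E°cell = 0. The 0.115 M side is the cathode (reduction is favoured where [Mn²⁺] is higher).
With n = 2, E = −(0.0592/2) log([Mn²⁺]ₐₙ/[Mn²⁺]꜀ₐₜ) = −(0.0592/2) log(0.000552/0.115) = −(0.0592/2)(-2.319) = +0.069 V.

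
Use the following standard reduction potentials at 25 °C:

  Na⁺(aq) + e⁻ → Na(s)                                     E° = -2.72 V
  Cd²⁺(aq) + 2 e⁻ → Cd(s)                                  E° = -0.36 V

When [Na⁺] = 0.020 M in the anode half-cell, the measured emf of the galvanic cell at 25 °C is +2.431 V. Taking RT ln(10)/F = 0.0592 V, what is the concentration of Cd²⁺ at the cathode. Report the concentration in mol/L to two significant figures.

Cd²⁺/Cd is the cathode, Na⁺/Na the anode: E°cell = +2.36 V, n = 2.
Overall reaction: Cd²⁺(aq) + 2 Na(s) → Cd(s) + 2 Na⁺(aq); Q = [Na⁺]^2/[Cd²⁺]^1.
From E = E° − (0.0592/n) log Q: log Q = (E° − E)·n/0.0592 = (+2.36 − (+2.431))·2/0.0592 = -2.3986.
So 1·log[Cd²⁺] = 2·log(0.02) − log Q = -3.3979 − (-2.3986) = -0.9993; [Cd²⁺] = 10^(-0.9993) ≈ 0.10 M.

0.10 M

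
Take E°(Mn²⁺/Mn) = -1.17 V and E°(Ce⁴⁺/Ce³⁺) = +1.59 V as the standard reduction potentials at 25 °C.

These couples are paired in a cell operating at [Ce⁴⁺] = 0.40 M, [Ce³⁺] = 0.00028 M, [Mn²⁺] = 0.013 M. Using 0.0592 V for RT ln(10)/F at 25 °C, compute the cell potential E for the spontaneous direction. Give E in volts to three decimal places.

Ce⁴⁺/Ce³⁺ is the cathode (higher E°), Mn²⁺/Mn the anode: E°cell = +1.59 − (-1.17) = +2.76 V, n = 2.
Overall: 2 Ce⁴⁺(aq) + Mn(s) → 2 Ce³⁺(aq) + Mn²⁺(aq)
Q = [Ce³⁺]^2·[Mn²⁺] / ([Ce⁴⁺]^2); log Q = -8.196.
E = E° − (0.0592/n) log Q = +2.76 − (0.0592/2)(-8.196) = +3.003 V.

+3.003 V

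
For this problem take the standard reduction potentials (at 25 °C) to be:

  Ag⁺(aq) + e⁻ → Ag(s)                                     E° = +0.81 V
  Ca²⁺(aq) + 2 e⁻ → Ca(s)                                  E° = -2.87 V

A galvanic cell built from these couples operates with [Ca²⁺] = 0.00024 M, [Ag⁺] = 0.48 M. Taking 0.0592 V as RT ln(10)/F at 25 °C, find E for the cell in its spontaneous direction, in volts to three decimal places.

+3.768 V

Ag⁺/Ag is the cathode (higher E°), Ca²⁺/Ca the anode: E°cell = +0.81 − (-2.87) = +3.68 V, n = 2.
Overall: 2 Ag⁺(aq) + Ca(s) → 2 Ag(s) + Ca²⁺(aq)
Q = [Ca²⁺] / ([Ag⁺]^2); log Q = -2.982.
E = E° − (0.0592/n) log Q = +3.68 − (0.0592/2)(-2.982) = +3.768 V.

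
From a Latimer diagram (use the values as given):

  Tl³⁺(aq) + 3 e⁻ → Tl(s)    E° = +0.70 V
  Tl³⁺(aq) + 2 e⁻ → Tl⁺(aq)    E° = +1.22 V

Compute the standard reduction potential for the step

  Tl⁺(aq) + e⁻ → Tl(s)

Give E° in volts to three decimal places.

-0.340 V

Sequential free energies add, so n₃E°₃ = n₁E°₁ + n₂E°₂.
With n₃ = 3, and the known step contributing 2×(+1.22) V, the unknown satisfies 1·E° = 3×(+0.70) − 2×(+1.22) = -0.340.
E° = -0.340 / 1 = -0.340 V.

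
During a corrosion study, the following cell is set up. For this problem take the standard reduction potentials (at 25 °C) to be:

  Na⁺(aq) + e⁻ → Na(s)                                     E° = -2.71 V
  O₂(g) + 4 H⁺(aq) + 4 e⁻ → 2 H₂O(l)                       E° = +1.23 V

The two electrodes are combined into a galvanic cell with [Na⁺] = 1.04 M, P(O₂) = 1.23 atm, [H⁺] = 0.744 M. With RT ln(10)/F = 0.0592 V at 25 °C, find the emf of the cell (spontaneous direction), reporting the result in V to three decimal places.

O₂/H₂O is the cathode (higher E°), Na⁺/Na the anode: E°cell = +1.23 − (-2.71) = +3.94 V, n = 4.
Overall: O₂(g) + 4 H⁺(aq) + 4 Na(s) → 2 H₂O(l) + 4 Na⁺(aq)
Q = [Na⁺]^4 / (P(O₂)·[H⁺]^4); log Q = 0.492.
E = E° − (0.0592/n) log Q = +3.94 − (0.0592/4)(0.492) = +3.933 V.

+3.933 V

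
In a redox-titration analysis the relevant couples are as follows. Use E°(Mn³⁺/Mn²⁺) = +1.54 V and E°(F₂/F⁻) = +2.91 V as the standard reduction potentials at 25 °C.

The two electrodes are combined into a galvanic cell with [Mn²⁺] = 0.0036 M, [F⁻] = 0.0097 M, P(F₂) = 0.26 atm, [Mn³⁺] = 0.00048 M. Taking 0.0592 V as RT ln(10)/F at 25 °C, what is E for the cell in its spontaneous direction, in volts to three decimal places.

F₂/F⁻ is the cathode (higher E°), Mn³⁺/Mn²⁺ the anode: E°cell = +2.91 − (+1.54) = +1.37 V, n = 2.
Overall: F₂(g) + 2 Mn²⁺(aq) → 2 F⁻(aq) + 2 Mn³⁺(aq)
Q = [F⁻]^2·[Mn³⁺]^2 / (P(F₂)·[Mn²⁺]^2); log Q = -5.192.
E = E° − (0.0592/n) log Q = +1.37 − (0.0592/2)(-5.192) = +1.524 V.

+1.524 V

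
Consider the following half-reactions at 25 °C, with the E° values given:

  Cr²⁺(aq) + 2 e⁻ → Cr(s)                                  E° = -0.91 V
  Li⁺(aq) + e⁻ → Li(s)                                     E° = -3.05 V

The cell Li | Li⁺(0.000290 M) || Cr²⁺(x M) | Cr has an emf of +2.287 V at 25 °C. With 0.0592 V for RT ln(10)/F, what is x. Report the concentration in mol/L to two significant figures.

0.0078 M

Cr²⁺/Cr is the cathode, Li⁺/Li the anode: E°cell = +2.14 V, n = 2.
Overall reaction: Cr²⁺(aq) + 2 Li(s) → Cr(s) + 2 Li⁺(aq); Q = [Li⁺]^2/[Cr²⁺]^1.
From E = E° − (0.0592/n) log Q: log Q = (E° − E)·n/0.0592 = (+2.14 − (+2.287))·2/0.0592 = -4.9662.
So 1·log[Cr²⁺] = 2·log(0.00029) − log Q = -7.0752 − (-4.9662) = -2.1090; [Cr²⁺] = 10^(-2.1090) ≈ 0.0078 M.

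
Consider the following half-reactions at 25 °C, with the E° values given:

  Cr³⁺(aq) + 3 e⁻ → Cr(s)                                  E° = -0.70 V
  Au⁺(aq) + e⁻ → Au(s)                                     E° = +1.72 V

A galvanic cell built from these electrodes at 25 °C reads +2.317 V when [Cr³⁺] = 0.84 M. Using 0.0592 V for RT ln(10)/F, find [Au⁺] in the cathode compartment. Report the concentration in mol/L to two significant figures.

Au⁺/Au is the cathode, Cr³⁺/Cr the anode: E°cell = +2.42 V, n = 3.
Overall reaction: 3 Au⁺(aq) + Cr(s) → 3 Au(s) + Cr³⁺(aq); Q = [Cr³⁺]^1/[Au⁺]^3.
From E = E° − (0.0592/n) log Q: log Q = (E° − E)·n/0.0592 = (+2.42 − (+2.317))·3/0.0592 = 5.2196.
So 3·log[Au⁺] = 1·log(0.84) − log Q = -0.0757 − (5.2196) = -5.2953; log[Au⁺] = -5.2953 / 3 = -1.7651; [Au⁺] = 10^(-1.7651) ≈ 0.017 M.

0.017 M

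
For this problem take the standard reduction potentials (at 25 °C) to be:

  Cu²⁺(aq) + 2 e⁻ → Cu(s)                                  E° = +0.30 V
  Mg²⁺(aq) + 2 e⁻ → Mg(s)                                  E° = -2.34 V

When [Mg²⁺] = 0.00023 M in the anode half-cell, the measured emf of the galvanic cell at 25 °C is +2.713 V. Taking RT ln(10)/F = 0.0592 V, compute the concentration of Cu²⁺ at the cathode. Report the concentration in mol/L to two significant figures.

Cu²⁺/Cu is the cathode, Mg²⁺/Mg the anode: E°cell = +2.64 V, n = 2.
Overall reaction: Cu²⁺(aq) + Mg(s) → Cu(s) + Mg²⁺(aq); Q = [Mg²⁺]^1/[Cu²⁺]^1.
From E = E° − (0.0592/n) log Q: log Q = (E° − E)·n/0.0592 = (+2.64 − (+2.713))·2/0.0592 = -2.4662.
So 1·log[Cu²⁺] = 1·log(0.00023) − log Q = -3.6383 − (-2.4662) = -1.1721; [Cu²⁺] = 10^(-1.1721) ≈ 0.067 M.

0.067 M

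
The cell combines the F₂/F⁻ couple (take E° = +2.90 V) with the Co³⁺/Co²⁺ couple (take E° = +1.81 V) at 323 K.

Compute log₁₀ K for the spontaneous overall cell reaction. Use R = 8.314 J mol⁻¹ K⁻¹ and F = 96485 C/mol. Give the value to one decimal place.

34.0

Cathode: F₂/F⁻; anode: Co³⁺/Co²⁺. E°cell = (+2.90) − (+1.81) = +1.09 V, with n = 2.
ΔG° = −nFE° = −RT ln K, so ln K = nFE°/(RT) = (2)(96485)(+1.09) / ((8.314)(323)) = 78.326.
log₁₀ K = 78.326 / ln 10 = 34.0.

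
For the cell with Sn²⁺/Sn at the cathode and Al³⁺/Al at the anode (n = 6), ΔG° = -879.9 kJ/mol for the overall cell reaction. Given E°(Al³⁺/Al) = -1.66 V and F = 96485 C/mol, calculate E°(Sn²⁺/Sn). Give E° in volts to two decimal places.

-0.14 V

E°cell = −ΔG°/(nF) = −(-879.9×10³)/((6)(96485)) = +1.520 V.
Since Sn²⁺/Sn is the cathode and Al³⁺/Al the anode, E°cell = E°(Sn²⁺/Sn) − E°(Al³⁺/Al).
So E°(Sn²⁺/Sn) = E°cell + E°(Al³⁺/Al) = +1.520 + (-1.66) = -0.14 V.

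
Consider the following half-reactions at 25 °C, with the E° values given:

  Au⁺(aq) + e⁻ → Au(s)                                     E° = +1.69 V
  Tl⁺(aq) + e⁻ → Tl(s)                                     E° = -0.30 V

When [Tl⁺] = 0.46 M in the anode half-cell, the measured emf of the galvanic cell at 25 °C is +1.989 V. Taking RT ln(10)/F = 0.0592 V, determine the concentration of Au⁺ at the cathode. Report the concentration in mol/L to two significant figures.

0.44 M

Au⁺/Au is the cathode, Tl⁺/Tl the anode: E°cell = +1.99 V, n = 1.
Overall reaction: Au⁺(aq) + Tl(s) → Au(s) + Tl⁺(aq); Q = [Tl⁺]^1/[Au⁺]^1.
From E = E° − (0.0592/n) log Q: log Q = (E° − E)·n/0.0592 = (+1.99 − (+1.989))·1/0.0592 = 0.0169.
So 1·log[Au⁺] = 1·log(0.46) − log Q = -0.3372 − (0.0169) = -0.3541; [Au⁺] = 10^(-0.3541) ≈ 0.44 M.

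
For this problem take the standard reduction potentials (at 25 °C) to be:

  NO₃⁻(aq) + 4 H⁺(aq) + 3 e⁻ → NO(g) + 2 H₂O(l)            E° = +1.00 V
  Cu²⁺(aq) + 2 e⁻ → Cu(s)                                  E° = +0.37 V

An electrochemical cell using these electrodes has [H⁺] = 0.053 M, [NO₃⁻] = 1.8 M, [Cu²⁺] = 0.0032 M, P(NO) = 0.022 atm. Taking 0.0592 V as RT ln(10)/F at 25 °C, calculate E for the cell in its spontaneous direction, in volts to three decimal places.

NO₃⁻/NO is the cathode (higher E°), Cu²⁺/Cu the anode: E°cell = +1.00 − (+0.37) = +0.63 V, n = 6.
Overall: 2 NO₃⁻(aq) + 8 H⁺(aq) + 3 Cu(s) → 2 NO(g) + 4 H₂O(l) + 3 Cu²⁺(aq)
Q = P(NO)^2·[Cu²⁺]^3 / ([NO₃⁻]^2·[H⁺]^8); log Q = -1.104.
E = E° − (0.0592/n) log Q = +0.63 − (0.0592/6)(-1.104) = +0.641 V.

+0.641 V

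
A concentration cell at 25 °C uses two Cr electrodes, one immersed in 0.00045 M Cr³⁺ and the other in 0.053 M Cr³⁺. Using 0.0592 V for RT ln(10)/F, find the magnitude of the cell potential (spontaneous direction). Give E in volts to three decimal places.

For a concentration cell E°cell = 0. The 0.053 M side is the cathode (reduction is favoured where [Cr³⁺] is higher).
With n = 3, E = −(0.0592/3) log([Cr³⁺]ₐₙ/[Cr³⁺]꜀ₐₜ) = −(0.0592/3) log(0.00045/0.053) = −(0.0592/3)(-2.071) = +0.041 V.

+0.041 V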